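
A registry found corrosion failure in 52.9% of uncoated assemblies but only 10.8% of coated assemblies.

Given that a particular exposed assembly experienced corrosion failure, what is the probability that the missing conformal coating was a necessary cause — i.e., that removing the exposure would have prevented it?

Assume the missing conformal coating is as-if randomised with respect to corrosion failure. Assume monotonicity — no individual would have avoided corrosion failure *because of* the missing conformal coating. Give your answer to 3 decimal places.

p₁ = 0.529, p₀ = 0.108.
Under exogeneity and monotonicity, PN = (p₁ − p₀) / p₁.
PN = (0.529 − 0.108) / 0.529 = 0.421 / 0.529 ≈ 0.7958

PN ≈ 0.796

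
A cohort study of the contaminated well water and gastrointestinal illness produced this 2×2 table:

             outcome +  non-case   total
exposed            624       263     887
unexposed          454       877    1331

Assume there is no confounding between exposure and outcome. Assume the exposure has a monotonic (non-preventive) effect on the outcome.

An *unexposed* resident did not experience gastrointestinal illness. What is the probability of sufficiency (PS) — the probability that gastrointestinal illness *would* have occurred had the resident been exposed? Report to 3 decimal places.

p₁ = P(outcome | exposed) = 624/887 = 0.70349
p₀ = P(outcome | unexposed) = 454/1331 = 0.3411
Under exogeneity and monotonicity, PS = (p₁ − p₀)/(1 − p₀).
PS = (0.70349 − 0.3411) / 0.6589 ≈ 0.5500

PS ≈ 0.550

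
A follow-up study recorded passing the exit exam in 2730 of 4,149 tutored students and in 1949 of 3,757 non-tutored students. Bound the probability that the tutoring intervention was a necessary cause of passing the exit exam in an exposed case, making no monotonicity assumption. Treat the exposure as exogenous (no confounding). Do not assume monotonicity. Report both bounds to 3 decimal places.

0.212 ≤ PN ≤ 0.731

p₁ = P(outcome | exposed) = 2730/4149 = 0.65799
p₀ = P(outcome | unexposed) = 1949/3757 = 0.51876
Under exogeneity alone the bounds on PN are max{0,(p₁−p₀)/p₁} ≤ PN ≤ min{1,(1−p₀)/p₁}.
  lower = (p₁ − p₀)/p₁ = 0.13922 / 0.65799 ≈ 0.2116
  upper = min{1, (1 − p₀)/p₁} = 0.48124 / 0.65799 ≈ 0.7314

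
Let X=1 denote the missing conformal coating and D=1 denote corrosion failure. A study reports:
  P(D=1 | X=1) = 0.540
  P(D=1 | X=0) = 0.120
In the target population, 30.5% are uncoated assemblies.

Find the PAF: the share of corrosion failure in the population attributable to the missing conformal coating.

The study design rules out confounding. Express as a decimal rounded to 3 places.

PAF ≈ 0.516

Let p₁ = 0.54, p₀ = 0.12.
Overall risk P(Y=1) = π·p₁ + (1−π)·p₀ = 0.305×0.54 + 0.695×0.12 = 0.2481.
Under exogeneity, PAF = [P(Y=1) − p₀] / P(Y=1).
PAF = (0.2481 − 0.12) / 0.2481 ≈ 0.5163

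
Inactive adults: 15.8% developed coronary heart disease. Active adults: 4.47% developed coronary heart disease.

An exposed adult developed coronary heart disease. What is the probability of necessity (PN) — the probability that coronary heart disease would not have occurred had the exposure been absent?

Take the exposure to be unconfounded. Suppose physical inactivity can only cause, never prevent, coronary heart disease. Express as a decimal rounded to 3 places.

p₁ = 0.158, p₀ = 0.0447.
Under exogeneity and monotonicity, PN = (p₁ − p₀) / p₁.
PN = (0.158 − 0.0447) / 0.158 = 0.1133 / 0.158 ≈ 0.7171

PN ≈ 0.717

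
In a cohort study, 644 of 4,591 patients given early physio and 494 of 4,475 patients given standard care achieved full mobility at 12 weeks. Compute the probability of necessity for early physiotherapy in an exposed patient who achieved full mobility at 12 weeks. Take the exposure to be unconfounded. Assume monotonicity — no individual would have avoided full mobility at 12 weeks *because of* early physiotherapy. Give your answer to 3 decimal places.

PN ≈ 0.213

p₁ = P(outcome | exposed) = 644/4591 = 0.14027
p₀ = P(outcome | unexposed) = 494/4475 = 0.11039
Under exogeneity and monotonicity, PN = (p₁ − p₀) / p₁.
PN = (0.14027 − 0.11039) / 0.14027 = 0.029883 / 0.14027 ≈ 0.2130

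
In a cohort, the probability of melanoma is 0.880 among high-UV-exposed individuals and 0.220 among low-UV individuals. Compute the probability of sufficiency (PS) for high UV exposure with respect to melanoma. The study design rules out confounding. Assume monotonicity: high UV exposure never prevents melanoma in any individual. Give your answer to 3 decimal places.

PS ≈ 0.846

Let p₁ = 0.88, p₀ = 0.22.
Under exogeneity and monotonicity, PS = (p₁ − p₀) / (1 − p₀).
PS = (0.88 − 0.22) / (1 − 0.22) = 0.66 / 0.78 ≈ 0.8462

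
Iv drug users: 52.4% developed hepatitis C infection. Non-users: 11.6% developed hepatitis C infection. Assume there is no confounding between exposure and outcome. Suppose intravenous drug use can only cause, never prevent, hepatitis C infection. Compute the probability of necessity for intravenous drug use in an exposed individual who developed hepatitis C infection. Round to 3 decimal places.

PN ≈ 0.779

p₁ = 0.524, p₀ = 0.116.
Under exogeneity and monotonicity, PN = (p₁ − p₀) / p₁.
PN = (0.524 − 0.116) / 0.524 = 0.408 / 0.524 ≈ 0.7786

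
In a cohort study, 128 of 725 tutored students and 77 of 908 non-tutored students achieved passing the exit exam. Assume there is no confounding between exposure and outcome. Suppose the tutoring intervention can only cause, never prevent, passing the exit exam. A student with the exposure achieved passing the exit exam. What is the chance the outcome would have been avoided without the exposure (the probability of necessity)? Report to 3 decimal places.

p₁ = P(outcome | exposed) = 128/725 = 0.17655
p₀ = P(outcome | unexposed) = 77/908 = 0.084802
Under exogeneity and monotonicity, PN = (p₁ − p₀) / p₁.
PN = (0.17655 − 0.084802) / 0.17655 = 0.09175 / 0.17655 ≈ 0.5197

PN ≈ 0.520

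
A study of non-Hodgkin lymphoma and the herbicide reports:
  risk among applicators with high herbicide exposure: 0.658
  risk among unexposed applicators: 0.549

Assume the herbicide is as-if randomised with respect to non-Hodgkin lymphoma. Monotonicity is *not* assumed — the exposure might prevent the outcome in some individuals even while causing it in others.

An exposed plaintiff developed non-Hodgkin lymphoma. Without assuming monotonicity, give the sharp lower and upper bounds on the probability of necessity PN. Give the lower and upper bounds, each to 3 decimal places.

Let p₁ = 0.658, p₀ = 0.549.
Under exogeneity alone the bounds on PN are max{0,(p₁−p₀)/p₁} ≤ PN ≤ min{1,(1−p₀)/p₁}.
  lower = (p₁ − p₀)/p₁ = 0.109 / 0.658 ≈ 0.1657
  upper = min{1, (1 − p₀)/p₁} = 0.451 / 0.658 ≈ 0.6854

0.166 ≤ PN ≤ 0.685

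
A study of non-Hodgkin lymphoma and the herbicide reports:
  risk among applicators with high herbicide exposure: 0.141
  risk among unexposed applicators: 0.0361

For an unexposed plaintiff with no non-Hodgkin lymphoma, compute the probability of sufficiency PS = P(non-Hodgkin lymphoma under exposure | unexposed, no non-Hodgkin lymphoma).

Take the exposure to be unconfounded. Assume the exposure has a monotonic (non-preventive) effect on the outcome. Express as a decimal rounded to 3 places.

Let p₁ = 0.141, p₀ = 0.0361.
Under exogeneity and monotonicity, PS = (p₁ − p₀) / (1 − p₀).
PS = (0.141 − 0.0361) / (1 − 0.0361) = 0.1049 / 0.9639 ≈ 0.1088

PS ≈ 0.109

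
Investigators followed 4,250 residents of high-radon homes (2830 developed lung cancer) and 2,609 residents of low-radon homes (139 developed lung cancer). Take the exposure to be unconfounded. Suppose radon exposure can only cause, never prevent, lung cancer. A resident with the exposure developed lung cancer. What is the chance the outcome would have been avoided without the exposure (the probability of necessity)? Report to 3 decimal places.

p₁ = P(outcome | exposed) = 2830/4250 = 0.66588
p₀ = P(outcome | unexposed) = 139/2609 = 0.053277
Under exogeneity and monotonicity, PN = (p₁ − p₀) / p₁.
PN = (0.66588 − 0.053277) / 0.66588 = 0.61261 / 0.66588 ≈ 0.9200

PN ≈ 0.920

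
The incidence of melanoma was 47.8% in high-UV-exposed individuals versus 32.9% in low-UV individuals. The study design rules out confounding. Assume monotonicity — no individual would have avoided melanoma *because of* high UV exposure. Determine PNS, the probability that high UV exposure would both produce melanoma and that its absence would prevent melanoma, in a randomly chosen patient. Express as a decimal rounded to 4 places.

PNS ≈ 0.1490

p₁ = 0.478, p₀ = 0.329.
Under exogeneity and monotonicity, PNS = p₁ − p₀.
PNS = 0.478 − 0.329 = 0.149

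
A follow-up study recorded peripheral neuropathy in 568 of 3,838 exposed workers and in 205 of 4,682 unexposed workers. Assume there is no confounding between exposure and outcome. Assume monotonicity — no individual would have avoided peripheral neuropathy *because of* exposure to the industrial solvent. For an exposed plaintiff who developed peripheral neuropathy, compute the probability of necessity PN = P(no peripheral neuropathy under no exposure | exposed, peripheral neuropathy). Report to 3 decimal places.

p₁ = P(outcome | exposed) = 568/3838 = 0.14799
p₀ = P(outcome | unexposed) = 205/4682 = 0.043785
Under exogeneity and monotonicity, PN = (p₁ − p₀) / p₁.
PN = (0.14799 − 0.043785) / 0.14799 = 0.10421 / 0.14799 ≈ 0.7041

PN ≈ 0.704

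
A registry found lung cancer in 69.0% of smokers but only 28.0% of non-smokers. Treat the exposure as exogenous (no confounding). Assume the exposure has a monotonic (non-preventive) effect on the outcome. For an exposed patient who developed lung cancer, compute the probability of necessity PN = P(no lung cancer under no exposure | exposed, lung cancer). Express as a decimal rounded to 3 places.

p₁ = 0.69, p₀ = 0.28.
Under exogeneity and monotonicity, PN = (p₁ − p₀) / p₁.
PN = (0.69 − 0.28) / 0.69 = 0.41 / 0.69 ≈ 0.5942

PN ≈ 0.594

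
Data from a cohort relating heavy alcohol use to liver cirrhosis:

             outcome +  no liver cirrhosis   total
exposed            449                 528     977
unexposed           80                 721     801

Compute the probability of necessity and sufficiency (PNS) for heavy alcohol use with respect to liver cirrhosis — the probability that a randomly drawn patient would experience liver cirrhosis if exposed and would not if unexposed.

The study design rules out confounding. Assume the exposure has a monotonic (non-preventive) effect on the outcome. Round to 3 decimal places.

p₁ = P(outcome | exposed) = 449/977 = 0.45957
p₀ = P(outcome | unexposed) = 80/801 = 0.099875
Under exogeneity and monotonicity, PNS = p₁ − p₀.
PNS = 0.45957 − 0.099875 = 0.35969

PNS ≈ 0.360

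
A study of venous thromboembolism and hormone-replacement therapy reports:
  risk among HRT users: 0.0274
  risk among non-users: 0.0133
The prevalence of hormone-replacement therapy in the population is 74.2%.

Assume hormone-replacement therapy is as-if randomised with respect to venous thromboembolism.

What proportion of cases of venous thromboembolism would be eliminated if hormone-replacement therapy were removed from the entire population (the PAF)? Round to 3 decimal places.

PAF ≈ 0.440

Let p₁ = 0.0274, p₀ = 0.0133.
Overall risk P(Y=1) = π·p₁ + (1−π)·p₀ = 0.742×0.0274 + 0.258×0.0133 = 0.023762.
Under exogeneity, PAF = [P(Y=1) − p₀] / P(Y=1).
PAF = (0.023762 − 0.0133) / 0.023762 ≈ 0.4403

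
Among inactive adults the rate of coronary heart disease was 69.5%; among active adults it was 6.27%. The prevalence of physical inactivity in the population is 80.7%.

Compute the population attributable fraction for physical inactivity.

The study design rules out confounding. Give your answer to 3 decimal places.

PAF ≈ 0.891

p₁ = 0.695, p₀ = 0.0627.
Overall risk P(Y=1) = π·p₁ + (1−π)·p₀ = 0.807×0.695 + 0.193×0.0627 = 0.57297.
Under exogeneity, PAF = [P(Y=1) − p₀] / P(Y=1).
PAF = (0.57297 − 0.0627) / 0.57297 ≈ 0.8906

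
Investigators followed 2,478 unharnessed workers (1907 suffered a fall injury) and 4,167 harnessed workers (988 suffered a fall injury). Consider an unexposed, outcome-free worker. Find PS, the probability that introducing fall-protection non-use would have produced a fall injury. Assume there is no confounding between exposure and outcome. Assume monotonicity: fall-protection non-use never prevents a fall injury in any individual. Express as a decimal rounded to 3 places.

PS ≈ 0.698

p₁ = P(outcome | exposed) = 1907/2478 = 0.76957
p₀ = P(outcome | unexposed) = 988/4167 = 0.2371
Under exogeneity and monotonicity, PS = (p₁ − p₀) / (1 − p₀).
PS = (0.76957 − 0.2371) / (1 − 0.2371) = 0.53247 / 0.7629 ≈ 0.6980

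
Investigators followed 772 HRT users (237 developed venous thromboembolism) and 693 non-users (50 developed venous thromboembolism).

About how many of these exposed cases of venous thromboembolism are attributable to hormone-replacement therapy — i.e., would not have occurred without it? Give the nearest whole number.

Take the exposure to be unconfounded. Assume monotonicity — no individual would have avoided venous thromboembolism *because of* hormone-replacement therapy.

p₁ = P(outcome | exposed) = 237/772 = 0.30699
p₀ = P(outcome | unexposed) = 50/693 = 0.07215
PN = (p₁ − p₀)/p₁ = (0.30699 − 0.07215) / 0.30699 ≈ 0.76498.
Attributable cases ≈ PN × (exposed cases) = 0.76498 × 237 ≈ 181.30.

about 181 cases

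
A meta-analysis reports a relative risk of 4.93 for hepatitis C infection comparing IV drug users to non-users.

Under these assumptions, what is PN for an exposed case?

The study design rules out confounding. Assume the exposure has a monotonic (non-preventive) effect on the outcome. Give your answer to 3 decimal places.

Under exogeneity and monotonicity, PN = (RR − 1) / RR = 1 − 1/RR.
PN = (4.93 − 1) / 4.93 = 3.93 / 4.93 ≈ 0.7972

PN ≈ 0.797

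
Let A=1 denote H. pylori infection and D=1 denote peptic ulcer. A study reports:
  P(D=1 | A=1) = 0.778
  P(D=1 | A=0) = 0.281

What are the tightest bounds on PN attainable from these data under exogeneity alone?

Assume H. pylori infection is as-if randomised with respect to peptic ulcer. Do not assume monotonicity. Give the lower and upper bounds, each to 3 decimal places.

Let p₁ = 0.778, p₀ = 0.281.
Under exogeneity alone the bounds on PN are max{0,(p₁−p₀)/p₁} ≤ PN ≤ min{1,(1−p₀)/p₁}.
  lower = (p₁ − p₀)/p₁ = 0.497 / 0.778 ≈ 0.6388
  upper = min{1, (1 − p₀)/p₁} = 0.719 / 0.778 ≈ 0.9242

0.639 ≤ PN ≤ 0.924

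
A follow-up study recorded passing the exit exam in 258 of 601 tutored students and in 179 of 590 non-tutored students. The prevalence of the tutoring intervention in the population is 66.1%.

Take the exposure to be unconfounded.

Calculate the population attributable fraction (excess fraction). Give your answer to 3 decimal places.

p₁ = P(outcome | exposed) = 258/601 = 0.42928
p₀ = P(outcome | unexposed) = 179/590 = 0.30339
Overall risk P(Y=1) = π·p₁ + (1−π)·p₀ = 0.661×0.42928 + 0.339×0.30339 = 0.38661.
Under exogeneity, PAF = [P(Y=1) − p₀] / P(Y=1).
PAF = (0.38661 − 0.30339) / 0.38661 ≈ 0.2152

PAF ≈ 0.215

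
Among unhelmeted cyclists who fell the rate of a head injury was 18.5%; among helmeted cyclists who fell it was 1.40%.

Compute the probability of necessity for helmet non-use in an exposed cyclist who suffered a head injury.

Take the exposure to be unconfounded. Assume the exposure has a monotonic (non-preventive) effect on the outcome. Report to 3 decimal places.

PN ≈ 0.924

p₁ = 0.185, p₀ = 0.014.
Under exogeneity and monotonicity, PN = (p₁ − p₀) / p₁.
PN = (0.185 − 0.014) / 0.185 = 0.171 / 0.185 ≈ 0.9243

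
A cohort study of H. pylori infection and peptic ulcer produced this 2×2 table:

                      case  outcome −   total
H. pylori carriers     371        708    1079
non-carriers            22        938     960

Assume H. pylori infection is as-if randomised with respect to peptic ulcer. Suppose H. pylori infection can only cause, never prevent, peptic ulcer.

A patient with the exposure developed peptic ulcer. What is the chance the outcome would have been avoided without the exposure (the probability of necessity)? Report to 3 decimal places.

PN ≈ 0.933

p₁ = P(outcome | exposed) = 371/1079 = 0.34384
p₀ = P(outcome | unexposed) = 22/960 = 0.022917
Under exogeneity and monotonicity, PN = (p₁ − p₀)/p₁.
PN = (0.34384 − 0.022917) / 0.34384 ≈ 0.9334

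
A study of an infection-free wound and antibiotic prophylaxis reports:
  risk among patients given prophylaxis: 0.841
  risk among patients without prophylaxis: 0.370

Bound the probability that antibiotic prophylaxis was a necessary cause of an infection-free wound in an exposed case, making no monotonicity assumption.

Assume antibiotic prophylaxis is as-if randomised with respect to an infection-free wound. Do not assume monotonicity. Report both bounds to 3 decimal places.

Let p₁ = 0.841, p₀ = 0.37.
Under exogeneity alone the bounds on PN are max{0,(p₁−p₀)/p₁} ≤ PN ≤ min{1,(1−p₀)/p₁}.
  lower = (p₁ − p₀)/p₁ = 0.471 / 0.841 ≈ 0.5600
  upper = min{1, (1 − p₀)/p₁} = 0.63 / 0.841 ≈ 0.7491

0.560 ≤ PN ≤ 0.749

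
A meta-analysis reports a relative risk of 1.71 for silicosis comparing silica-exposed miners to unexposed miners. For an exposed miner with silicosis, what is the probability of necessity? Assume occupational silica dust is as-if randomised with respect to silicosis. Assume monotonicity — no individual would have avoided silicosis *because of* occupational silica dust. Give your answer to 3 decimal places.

Under exogeneity and monotonicity, PN = (RR − 1) / RR = 1 − 1/RR.
PN = (1.71 − 1) / 1.71 = 0.71 / 1.71 ≈ 0.4152

PN ≈ 0.415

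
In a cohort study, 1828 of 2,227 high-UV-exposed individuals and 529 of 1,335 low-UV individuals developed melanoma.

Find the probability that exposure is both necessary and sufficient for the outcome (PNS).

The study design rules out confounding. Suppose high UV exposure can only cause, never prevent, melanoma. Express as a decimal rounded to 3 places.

p₁ = P(outcome | exposed) = 1828/2227 = 0.82084
p₀ = P(outcome | unexposed) = 529/1335 = 0.39625
Under exogeneity and monotonicity, PNS = p₁ − p₀.
PNS = 0.82084 − 0.39625 = 0.42458

PNS ≈ 0.425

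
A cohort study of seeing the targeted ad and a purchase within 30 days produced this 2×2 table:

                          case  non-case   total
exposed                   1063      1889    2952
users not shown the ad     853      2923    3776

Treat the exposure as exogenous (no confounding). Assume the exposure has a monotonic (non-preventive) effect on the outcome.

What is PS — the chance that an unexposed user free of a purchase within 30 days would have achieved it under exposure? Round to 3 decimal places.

PS ≈ 0.173

p₁ = P(outcome | exposed) = 1063/2952 = 0.36009
p₀ = P(outcome | unexposed) = 853/3776 = 0.2259
Under exogeneity and monotonicity, PS = (p₁ − p₀) / (1 − p₀).
PS = (0.36009 − 0.2259) / (1 − 0.2259) = 0.13419 / 0.7741 ≈ 0.1734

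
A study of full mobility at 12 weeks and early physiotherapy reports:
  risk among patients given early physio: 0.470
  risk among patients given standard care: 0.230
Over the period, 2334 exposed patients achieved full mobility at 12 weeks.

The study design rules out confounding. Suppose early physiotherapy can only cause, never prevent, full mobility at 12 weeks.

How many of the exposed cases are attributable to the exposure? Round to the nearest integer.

about 1192 cases

Let p₁ = 0.47, p₀ = 0.23.
PN = (p₁ − p₀)/p₁ = (0.47 − 0.23) / 0.47 ≈ 0.51064.
Attributable cases ≈ PN × (exposed cases) = 0.51064 × 2334 ≈ 1191.83.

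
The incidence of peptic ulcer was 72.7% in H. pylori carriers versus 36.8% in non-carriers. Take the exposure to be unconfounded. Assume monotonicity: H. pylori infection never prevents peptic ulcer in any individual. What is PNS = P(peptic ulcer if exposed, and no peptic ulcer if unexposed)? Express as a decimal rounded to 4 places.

p₁ = 0.727, p₀ = 0.368.
Under exogeneity and monotonicity, PNS = p₁ − p₀.
PNS = 0.727 − 0.368 = 0.359

PNS ≈ 0.3590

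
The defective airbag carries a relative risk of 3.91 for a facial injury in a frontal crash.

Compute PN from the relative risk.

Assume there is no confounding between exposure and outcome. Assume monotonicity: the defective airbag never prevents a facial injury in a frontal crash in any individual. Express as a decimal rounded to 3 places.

Under exogeneity and monotonicity, PN = (RR − 1) / RR = 1 − 1/RR.
PN = (3.91 − 1) / 3.91 = 2.91 / 3.91 ≈ 0.7442

PN ≈ 0.744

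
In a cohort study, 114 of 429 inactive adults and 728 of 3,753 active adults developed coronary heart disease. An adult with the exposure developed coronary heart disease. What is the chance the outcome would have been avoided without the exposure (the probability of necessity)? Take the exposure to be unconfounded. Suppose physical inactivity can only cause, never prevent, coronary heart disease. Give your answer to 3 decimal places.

p₁ = P(outcome | exposed) = 114/429 = 0.26573
p₀ = P(outcome | unexposed) = 728/3753 = 0.19398
Under exogeneity and monotonicity, PN = (p₁ − p₀) / p₁.
PN = (0.26573 − 0.19398) / 0.26573 = 0.071756 / 0.26573 ≈ 0.2700

PN ≈ 0.270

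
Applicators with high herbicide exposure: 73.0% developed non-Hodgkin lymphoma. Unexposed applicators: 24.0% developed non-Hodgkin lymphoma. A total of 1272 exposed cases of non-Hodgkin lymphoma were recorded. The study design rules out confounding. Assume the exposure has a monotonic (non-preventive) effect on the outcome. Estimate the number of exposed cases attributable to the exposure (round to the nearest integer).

p₁ = 0.73, p₀ = 0.24.
PN = (p₁ − p₀)/p₁ = (0.73 − 0.24) / 0.73 ≈ 0.67123.
Attributable cases ≈ PN × (exposed cases) = 0.67123 × 1272 ≈ 853.81.

about 854 cases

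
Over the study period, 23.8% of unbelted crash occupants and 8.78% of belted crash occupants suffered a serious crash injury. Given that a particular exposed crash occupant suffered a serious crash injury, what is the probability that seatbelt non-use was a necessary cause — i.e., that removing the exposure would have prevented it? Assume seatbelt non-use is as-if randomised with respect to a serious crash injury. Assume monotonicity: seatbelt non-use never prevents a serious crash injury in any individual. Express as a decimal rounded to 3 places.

p₁ = 0.238, p₀ = 0.0878.
Under exogeneity and monotonicity, PN = (p₁ − p₀) / p₁.
PN = (0.238 − 0.0878) / 0.238 = 0.1502 / 0.238 ≈ 0.6311

PN ≈ 0.631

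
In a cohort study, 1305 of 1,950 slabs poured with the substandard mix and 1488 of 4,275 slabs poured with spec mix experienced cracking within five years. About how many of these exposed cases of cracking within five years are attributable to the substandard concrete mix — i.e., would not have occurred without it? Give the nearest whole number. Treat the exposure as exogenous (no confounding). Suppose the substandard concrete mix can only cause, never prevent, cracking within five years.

about 626 cases

p₁ = P(outcome | exposed) = 1305/1950 = 0.66923
p₀ = P(outcome | unexposed) = 1488/4275 = 0.34807
PN = (p₁ − p₀)/p₁ = (0.66923 − 0.34807) / 0.66923 ≈ 0.47990.
Attributable cases ≈ PN × (exposed cases) = 0.47990 × 1305 ≈ 626.26.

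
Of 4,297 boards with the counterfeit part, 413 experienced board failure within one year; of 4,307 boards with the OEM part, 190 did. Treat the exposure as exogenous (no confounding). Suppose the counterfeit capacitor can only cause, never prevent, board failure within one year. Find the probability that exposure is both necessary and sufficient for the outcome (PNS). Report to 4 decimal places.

p₁ = P(outcome | exposed) = 413/4297 = 0.096114
p₀ = P(outcome | unexposed) = 190/4307 = 0.044114
Under exogeneity and monotonicity, PNS = p₁ − p₀.
PNS = 0.096114 − 0.044114 = 0.051999

PNS ≈ 0.0520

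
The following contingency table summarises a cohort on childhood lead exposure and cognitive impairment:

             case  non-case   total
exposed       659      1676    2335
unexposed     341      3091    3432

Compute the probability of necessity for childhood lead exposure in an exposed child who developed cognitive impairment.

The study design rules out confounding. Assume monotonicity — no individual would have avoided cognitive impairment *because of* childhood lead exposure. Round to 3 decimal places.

p₁ = P(outcome | exposed) = 659/2335 = 0.28223
p₀ = P(outcome | unexposed) = 341/3432 = 0.099359
Under exogeneity and monotonicity, PN = (p₁ − p₀)/p₁.
PN = (0.28223 − 0.099359) / 0.28223 ≈ 0.6479

PN ≈ 0.648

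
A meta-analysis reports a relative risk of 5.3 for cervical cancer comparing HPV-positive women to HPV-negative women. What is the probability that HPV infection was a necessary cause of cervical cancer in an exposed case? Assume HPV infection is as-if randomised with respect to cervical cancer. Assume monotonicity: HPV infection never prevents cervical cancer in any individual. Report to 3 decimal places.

PN ≈ 0.811

Under exogeneity and monotonicity, PN = (RR − 1) / RR = 1 − 1/RR.
PN = (5.3 − 1) / 5.3 = 4.3 / 5.3 ≈ 0.8113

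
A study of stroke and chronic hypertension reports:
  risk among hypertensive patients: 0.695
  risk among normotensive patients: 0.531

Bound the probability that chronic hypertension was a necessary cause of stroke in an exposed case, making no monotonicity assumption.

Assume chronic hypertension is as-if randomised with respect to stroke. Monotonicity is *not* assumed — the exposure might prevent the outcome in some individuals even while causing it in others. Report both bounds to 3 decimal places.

Let p₁ = 0.695, p₀ = 0.531.
Under exogeneity alone the bounds on PN are max{0,(p₁−p₀)/p₁} ≤ PN ≤ min{1,(1−p₀)/p₁}.
  lower = (p₁ − p₀)/p₁ = 0.164 / 0.695 ≈ 0.2360
  upper = min{1, (1 − p₀)/p₁} = 0.469 / 0.695 ≈ 0.6748

0.236 ≤ PN ≤ 0.675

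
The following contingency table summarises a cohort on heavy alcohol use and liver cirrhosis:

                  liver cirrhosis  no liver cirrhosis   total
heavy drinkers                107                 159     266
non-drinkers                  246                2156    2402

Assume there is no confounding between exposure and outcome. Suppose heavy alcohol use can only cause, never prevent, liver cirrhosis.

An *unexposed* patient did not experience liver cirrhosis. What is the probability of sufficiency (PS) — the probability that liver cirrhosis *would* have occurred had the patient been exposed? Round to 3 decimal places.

p₁ = P(outcome | exposed) = 107/266 = 0.40226
p₀ = P(outcome | unexposed) = 246/2402 = 0.10241
Under exogeneity and monotonicity, PS = (p₁ − p₀)/(1 − p₀).
PS = (0.40226 − 0.10241) / 0.89759 ≈ 0.3341

PS ≈ 0.334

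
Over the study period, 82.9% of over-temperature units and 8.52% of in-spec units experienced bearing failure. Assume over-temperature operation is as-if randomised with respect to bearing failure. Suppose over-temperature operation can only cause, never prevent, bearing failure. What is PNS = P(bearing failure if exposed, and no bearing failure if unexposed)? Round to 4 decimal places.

PNS ≈ 0.7438

p₁ = 0.829, p₀ = 0.0852.
Under exogeneity and monotonicity, PNS = p₁ − p₀.
PNS = 0.829 − 0.0852 = 0.7438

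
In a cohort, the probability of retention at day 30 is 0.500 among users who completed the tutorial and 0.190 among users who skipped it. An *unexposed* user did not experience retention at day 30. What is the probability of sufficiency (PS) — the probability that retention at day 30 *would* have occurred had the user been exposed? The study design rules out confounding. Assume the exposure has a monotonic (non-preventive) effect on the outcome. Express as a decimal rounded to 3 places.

PS ≈ 0.383

Let p₁ = 0.5, p₀ = 0.19.
Under exogeneity and monotonicity, PS = (p₁ − p₀) / (1 − p₀).
PS = (0.5 − 0.19) / (1 − 0.19) = 0.31 / 0.81 ≈ 0.3827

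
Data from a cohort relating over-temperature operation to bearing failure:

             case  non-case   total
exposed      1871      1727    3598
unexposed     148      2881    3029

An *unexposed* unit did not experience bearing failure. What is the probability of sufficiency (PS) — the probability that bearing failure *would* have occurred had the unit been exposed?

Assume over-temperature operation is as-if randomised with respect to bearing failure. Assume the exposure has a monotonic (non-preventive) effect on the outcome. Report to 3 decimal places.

p₁ = P(outcome | exposed) = 1871/3598 = 0.52001
p₀ = P(outcome | unexposed) = 148/3029 = 0.048861
Under exogeneity and monotonicity, PS = (p₁ − p₀)/(1 − p₀).
PS = (0.52001 − 0.048861) / 0.95114 ≈ 0.4954

PS ≈ 0.495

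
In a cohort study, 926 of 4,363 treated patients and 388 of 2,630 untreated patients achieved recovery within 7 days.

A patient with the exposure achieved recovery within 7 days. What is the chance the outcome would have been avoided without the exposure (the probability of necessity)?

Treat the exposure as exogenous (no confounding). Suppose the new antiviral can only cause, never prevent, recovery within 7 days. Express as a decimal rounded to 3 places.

p₁ = P(outcome | exposed) = 926/4363 = 0.21224
p₀ = P(outcome | unexposed) = 388/2630 = 0.14753
Under exogeneity and monotonicity, PN = (p₁ − p₀) / p₁.
PN = (0.21224 − 0.14753) / 0.21224 = 0.064711 / 0.21224 ≈ 0.3049

PN ≈ 0.305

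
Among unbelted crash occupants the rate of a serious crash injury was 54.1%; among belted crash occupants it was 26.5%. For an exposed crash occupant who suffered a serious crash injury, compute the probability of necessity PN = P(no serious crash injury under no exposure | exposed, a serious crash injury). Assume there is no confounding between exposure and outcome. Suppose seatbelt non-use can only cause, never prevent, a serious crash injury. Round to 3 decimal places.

p₁ = 0.541, p₀ = 0.265.
Under exogeneity and monotonicity, PN = (p₁ − p₀) / p₁.
PN = (0.541 − 0.265) / 0.541 = 0.276 / 0.541 ≈ 0.5102

PN ≈ 0.510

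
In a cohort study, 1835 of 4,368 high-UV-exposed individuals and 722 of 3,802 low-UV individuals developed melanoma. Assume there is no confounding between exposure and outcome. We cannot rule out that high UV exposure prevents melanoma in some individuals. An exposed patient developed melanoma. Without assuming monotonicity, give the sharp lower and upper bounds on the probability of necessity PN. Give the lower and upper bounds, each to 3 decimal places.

0.548 ≤ PN ≤ 1.000

p₁ = P(outcome | exposed) = 1835/4368 = 0.4201
p₀ = P(outcome | unexposed) = 722/3802 = 0.1899
Under exogeneity alone the bounds on PN are max{0,(p₁−p₀)/p₁} ≤ PN ≤ min{1,(1−p₀)/p₁}.
  lower = (p₁ − p₀)/p₁ = 0.2302 / 0.4201 ≈ 0.5480
  upper = min{1, (1 − p₀)/p₁} = 0.8101 / 0.4201 ≈ 1.9283 → capped at 1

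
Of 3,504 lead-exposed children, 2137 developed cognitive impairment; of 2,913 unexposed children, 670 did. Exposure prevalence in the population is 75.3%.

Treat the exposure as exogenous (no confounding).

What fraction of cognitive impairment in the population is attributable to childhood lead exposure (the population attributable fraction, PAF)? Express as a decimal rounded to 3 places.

p₁ = P(outcome | exposed) = 2137/3504 = 0.60987
p₀ = P(outcome | unexposed) = 670/2913 = 0.23
Overall risk P(Y=1) = π·p₁ + (1−π)·p₀ = 0.753×0.60987 + 0.247×0.23 = 0.51605.
Under exogeneity, PAF = [P(Y=1) − p₀] / P(Y=1).
PAF = (0.51605 − 0.23) / 0.51605 ≈ 0.5543

PAF ≈ 0.554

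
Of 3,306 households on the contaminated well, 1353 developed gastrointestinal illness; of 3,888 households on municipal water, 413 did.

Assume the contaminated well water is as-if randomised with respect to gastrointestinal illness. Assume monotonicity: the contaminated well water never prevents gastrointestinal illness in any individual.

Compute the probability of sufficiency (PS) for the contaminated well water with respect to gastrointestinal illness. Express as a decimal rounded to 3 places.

PS ≈ 0.339

p₁ = P(outcome | exposed) = 1353/3306 = 0.40926
p₀ = P(outcome | unexposed) = 413/3888 = 0.10622
Under exogeneity and monotonicity, PS = (p₁ − p₀) / (1 − p₀).
PS = (0.40926 − 0.10622) / (1 − 0.10622) = 0.30303 / 0.89378 ≈ 0.3390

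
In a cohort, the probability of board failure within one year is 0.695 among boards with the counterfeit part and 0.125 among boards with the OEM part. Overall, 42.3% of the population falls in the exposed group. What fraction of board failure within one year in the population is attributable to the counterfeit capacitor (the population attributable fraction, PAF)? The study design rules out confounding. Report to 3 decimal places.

PAF ≈ 0.659

Let p₁ = 0.695, p₀ = 0.125.
Overall risk P(Y=1) = π·p₁ + (1−π)·p₀ = 0.423×0.695 + 0.577×0.125 = 0.36611.
Under exogeneity, PAF = [P(Y=1) − p₀] / P(Y=1).
PAF = (0.36611 − 0.125) / 0.36611 ≈ 0.6586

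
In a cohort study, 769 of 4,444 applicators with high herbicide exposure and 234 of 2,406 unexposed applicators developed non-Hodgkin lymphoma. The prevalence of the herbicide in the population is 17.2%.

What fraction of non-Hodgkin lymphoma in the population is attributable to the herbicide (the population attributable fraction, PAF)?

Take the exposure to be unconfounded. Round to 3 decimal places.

p₁ = P(outcome | exposed) = 769/4444 = 0.17304
p₀ = P(outcome | unexposed) = 234/2406 = 0.097257
Overall risk P(Y=1) = π·p₁ + (1−π)·p₀ = 0.172×0.17304 + 0.828×0.097257 = 0.11029.
Under exogeneity, PAF = [P(Y=1) − p₀] / P(Y=1).
PAF = (0.11029 − 0.097257) / 0.11029 ≈ 0.1182

PAF ≈ 0.118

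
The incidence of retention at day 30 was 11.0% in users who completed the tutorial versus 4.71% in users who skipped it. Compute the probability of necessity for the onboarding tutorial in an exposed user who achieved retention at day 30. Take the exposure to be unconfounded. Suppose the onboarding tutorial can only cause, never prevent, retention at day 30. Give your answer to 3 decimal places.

PN ≈ 0.572

p₁ = 0.11, p₀ = 0.0471.
Under exogeneity and monotonicity, PN = (p₁ − p₀) / p₁.
PN = (0.11 − 0.0471) / 0.11 = 0.0629 / 0.11 ≈ 0.5718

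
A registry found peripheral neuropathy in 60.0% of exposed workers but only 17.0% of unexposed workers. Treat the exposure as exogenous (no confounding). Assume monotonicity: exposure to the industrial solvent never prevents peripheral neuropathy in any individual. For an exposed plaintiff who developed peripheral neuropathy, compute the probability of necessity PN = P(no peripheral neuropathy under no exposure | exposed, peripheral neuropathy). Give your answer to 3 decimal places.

p₁ = 0.6, p₀ = 0.17.
Under exogeneity and monotonicity, PN = (p₁ − p₀) / p₁.
PN = (0.6 − 0.17) / 0.6 = 0.43 / 0.6 ≈ 0.7167

PN ≈ 0.717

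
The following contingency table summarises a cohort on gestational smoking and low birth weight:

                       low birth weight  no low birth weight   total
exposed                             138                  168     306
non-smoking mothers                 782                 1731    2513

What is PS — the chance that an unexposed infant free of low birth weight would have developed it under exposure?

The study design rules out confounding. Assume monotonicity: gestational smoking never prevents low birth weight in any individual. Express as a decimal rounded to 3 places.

PS ≈ 0.203

p₁ = P(outcome | exposed) = 138/306 = 0.45098
p₀ = P(outcome | unexposed) = 782/2513 = 0.31118
Under exogeneity and monotonicity, PS = (p₁ − p₀) / (1 − p₀).
PS = (0.45098 − 0.31118) / (1 − 0.31118) = 0.1398 / 0.68882 ≈ 0.2030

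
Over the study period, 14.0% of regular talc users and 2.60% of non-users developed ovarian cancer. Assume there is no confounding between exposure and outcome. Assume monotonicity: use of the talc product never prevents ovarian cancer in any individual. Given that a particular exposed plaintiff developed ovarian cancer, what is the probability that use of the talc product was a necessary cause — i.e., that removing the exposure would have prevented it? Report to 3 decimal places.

PN ≈ 0.814

p₁ = 0.14, p₀ = 0.026.
Under exogeneity and monotonicity, PN = (p₁ − p₀) / p₁.
PN = (0.14 − 0.026) / 0.14 = 0.114 / 0.14 ≈ 0.8143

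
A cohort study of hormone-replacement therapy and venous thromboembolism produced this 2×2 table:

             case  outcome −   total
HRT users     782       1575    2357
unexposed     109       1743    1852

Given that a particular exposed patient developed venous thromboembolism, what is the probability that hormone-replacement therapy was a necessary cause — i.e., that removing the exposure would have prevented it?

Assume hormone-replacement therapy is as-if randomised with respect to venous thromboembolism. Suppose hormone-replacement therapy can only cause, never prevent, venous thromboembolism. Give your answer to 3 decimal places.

PN ≈ 0.823

p₁ = P(outcome | exposed) = 782/2357 = 0.33178
p₀ = P(outcome | unexposed) = 109/1852 = 0.058855
Under exogeneity and monotonicity, PN = (p₁ − p₀)/p₁.
PN = (0.33178 − 0.058855) / 0.33178 ≈ 0.8226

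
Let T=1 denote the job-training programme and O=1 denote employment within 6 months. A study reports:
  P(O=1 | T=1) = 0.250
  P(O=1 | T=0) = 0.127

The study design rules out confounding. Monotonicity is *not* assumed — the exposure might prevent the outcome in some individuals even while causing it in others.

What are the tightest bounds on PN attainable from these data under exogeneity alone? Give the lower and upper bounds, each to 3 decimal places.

0.492 ≤ PN ≤ 1.000

Let p₁ = 0.25, p₀ = 0.127.
Under exogeneity alone the bounds on PN are max{0,(p₁−p₀)/p₁} ≤ PN ≤ min{1,(1−p₀)/p₁}.
  lower = (p₁ − p₀)/p₁ = 0.123 / 0.25 ≈ 0.4920
  upper = min{1, (1 − p₀)/p₁} = 0.873 / 0.25 ≈ 3.4920 → capped at 1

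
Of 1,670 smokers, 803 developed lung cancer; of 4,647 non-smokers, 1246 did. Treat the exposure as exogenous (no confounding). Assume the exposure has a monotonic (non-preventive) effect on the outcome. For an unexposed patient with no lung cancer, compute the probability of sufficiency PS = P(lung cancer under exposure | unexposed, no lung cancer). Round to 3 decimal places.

PS ≈ 0.291

p₁ = P(outcome | exposed) = 803/1670 = 0.48084
p₀ = P(outcome | unexposed) = 1246/4647 = 0.26813
Under exogeneity and monotonicity, PS = (p₁ − p₀) / (1 − p₀).
PS = (0.48084 − 0.26813) / (1 − 0.26813) = 0.21271 / 0.73187 ≈ 0.2906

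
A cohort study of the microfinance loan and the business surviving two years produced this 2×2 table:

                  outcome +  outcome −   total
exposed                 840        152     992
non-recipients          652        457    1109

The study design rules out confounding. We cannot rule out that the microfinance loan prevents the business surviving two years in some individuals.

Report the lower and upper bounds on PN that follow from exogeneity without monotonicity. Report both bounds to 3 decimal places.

p₁ = P(outcome | exposed) = 840/992 = 0.84677
p₀ = P(outcome | unexposed) = 652/1109 = 0.58792
Under exogeneity alone the bounds on PN are max{0,(p₁−p₀)/p₁} ≤ PN ≤ min{1,(1−p₀)/p₁}.
  lower = (p₁ − p₀)/p₁ = 0.25886 / 0.84677 ≈ 0.3057
  upper = min{1, (1 − p₀)/p₁} = 0.41208 / 0.84677 ≈ 0.4867

0.306 ≤ PN ≤ 0.487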